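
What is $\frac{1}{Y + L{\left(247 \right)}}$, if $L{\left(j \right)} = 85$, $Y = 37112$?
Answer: $\frac{1}{37197} \approx 2.6884 \cdot 10^{-5}$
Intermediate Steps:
$\frac{1}{Y + L{\left(247 \right)}} = \frac{1}{37112 + 85} = \frac{1}{37197}$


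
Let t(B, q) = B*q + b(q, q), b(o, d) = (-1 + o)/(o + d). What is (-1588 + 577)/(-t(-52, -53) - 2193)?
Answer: 53583/262324 ≈ 0.20426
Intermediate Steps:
b(o, d) = (-1 + o)/(d + o)
t(B, q) = B*q + (-1 + q)/(2*q) (t(B, q) = B*q + (-1 + q)/(q + q) = B*q + (-1 + q)/((2*q)) = B*q + (1/(2*q))*(-1 + q) = B*q + (-1 + q)/(2*q))
(-1588 + 577)/(-t(-52, -53) - 2193) = (-1588 + 577)/(-(½ - ½/(-53) - 52*(-53)) - 2193) = -1011/(-(½ - ½*(-1/53) + 2756) - 2193) = -1011/(-(½ + 1/106 + 2756) - 2193) = -1011/(-1*146095/53 - 2193) = -1011/(-146095/53 - 2193) = -1011/(-262324/53) = -1011*(-53/262324) = 53583/262324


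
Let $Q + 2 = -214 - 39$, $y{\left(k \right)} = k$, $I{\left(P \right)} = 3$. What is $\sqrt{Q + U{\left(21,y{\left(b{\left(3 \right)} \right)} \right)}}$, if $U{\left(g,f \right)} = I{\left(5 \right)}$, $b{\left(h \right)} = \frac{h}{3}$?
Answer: $6 i \sqrt{7} \approx 15.875 i$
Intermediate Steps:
$b{\left(h \right)} = \frac{h}{3}$ ($b{\left(h \right)} = h \frac{1}{3} = \frac{h}{3}$)
$U{\left(g,f \right)} = 3$
$Q = -255$ ($Q = -2 - 253 = -255$)
$\sqrt{Q + U{\left(21,y{\left(b{\left(3 \right)} \right)} \right)}} = \sqrt{-255 + 3} = \sqrt{-252} = 6 i \sqrt{7}$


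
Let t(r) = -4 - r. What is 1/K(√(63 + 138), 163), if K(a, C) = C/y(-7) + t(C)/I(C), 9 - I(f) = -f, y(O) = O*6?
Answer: -3612/17525 ≈ -0.20611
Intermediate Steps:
y(O) = 6*O
I(f) = 9 + f (I(f) = 9 - (-1)*f = 9 + f)
K(a, C) = -C/42 + (-4 - C)/(9 + C) (K(a, C) = C/((6*(-7))) + (-4 - C)/(9 + C) = C/(-42) + (-4 - C)/(9 + C) = C*(-1/42) + (-4 - C)/(9 + C) = -C/42 + (-4 - C)/(9 + C))
1/K(√(63 + 138), 163) = 1/((-168 - 1*163² - 51*163)/(42*(9 + 163))) = 1/((1/42)*(-168 - 1*26569 - 8313)/172) = 1/((1/42)*(1/172)*(-168 - 26569 - 8313)) = 1/((1/42)*(1/172)*(-35050)) = 1/(-17525/3612) = -3612/17525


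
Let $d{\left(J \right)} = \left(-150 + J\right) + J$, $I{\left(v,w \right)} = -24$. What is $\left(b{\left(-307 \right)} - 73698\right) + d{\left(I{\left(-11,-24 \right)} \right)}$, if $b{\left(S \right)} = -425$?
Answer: $-74321$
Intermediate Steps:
$d{\left(J \right)} = -150 + 2 J$
$\left(b{\left(-307 \right)} - 73698\right) + d{\left(I{\left(-11,-24 \right)} \right)} = \left(-425 - 73698\right) + \left(-150 + 2 \left(-24\right)\right) = -74123 - 198 = -74321$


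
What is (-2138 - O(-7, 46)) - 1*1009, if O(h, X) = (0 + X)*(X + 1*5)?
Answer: -5493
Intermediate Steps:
O(h, X) = X*(5 + X) (O(h, X) = X*(X + 5) = X*(5 + X))
(-2138 - O(-7, 46)) - 1*1009 = (-2138 - 46*(5 + 46)) - 1*1009 = (-2138 - 46*51) - 1009 = (-2138 - 1*2346) - 1009 = (-2138 - 2346) - 1009 = -4484 - 1009 = -5493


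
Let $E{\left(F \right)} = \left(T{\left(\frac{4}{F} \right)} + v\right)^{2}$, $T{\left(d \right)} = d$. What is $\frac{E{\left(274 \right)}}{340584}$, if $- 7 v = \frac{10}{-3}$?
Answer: $\frac{249218}{352382212917} \approx 7.0724 \cdot 10^{-7}$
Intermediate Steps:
$v = \frac{10}{21}$ ($v = - \frac{10 \frac{1}{-3}}{7} = - \frac{10 \left(- \frac{1}{3}\right)}{7} = \left(- \frac{1}{7}\right) \left(- \frac{10}{3}\right) = \frac{10}{21} \approx 0.47619$)
$E{\left(F \right)} = \left(\frac{10}{21} + \frac{4}{F}\right)^{2}$ ($E{\left(F \right)} = \left(\frac{4}{F} + \frac{10}{21}\right)^{2} = \left(\frac{10}{21} + \frac{4}{F}\right)^{2}$)
$\frac{E{\left(274 \right)}}{340584} = \frac{\left(\frac{10}{21} + \frac{4}{274}\right)^{2}}{340584} = \left(\frac{10}{21} + 4 \cdot \frac{1}{274}\right)^{2} \cdot \frac{1}{340584} = \left(\frac{10}{21} + \frac{2}{137}\right)^{2} \cdot \frac{1}{340584} = \left(\frac{1412}{2877}\right)^{2} \cdot \frac{1}{340584} = \frac{1993744}{8277129} \cdot \frac{1}{340584} = \frac{249218}{352382212917}$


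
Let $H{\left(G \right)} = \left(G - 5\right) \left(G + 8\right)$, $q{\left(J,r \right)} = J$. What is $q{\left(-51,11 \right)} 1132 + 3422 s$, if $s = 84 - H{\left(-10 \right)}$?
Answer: $127056$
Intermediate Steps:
$H{\left(G \right)} = \left(-5 + G\right) \left(8 + G\right)$
$s = 54$ ($s = 84 - \left(-40 + \left(-10\right)^{2} + 3 \left(-10\right)\right) = 84 - \left(-40 + 100 - 30\right) = 84 - 30 = 54$)
$q{\left(-51,11 \right)} 1132 + 3422 s = \left(-51\right) 1132 + 3422 \cdot 54 = -57732 + 184788 = 127056$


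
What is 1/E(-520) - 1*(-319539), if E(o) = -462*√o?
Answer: 319539 + I*√130/120120 ≈ 3.1954e+5 + 9.492e-5*I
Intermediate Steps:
1/E(-520) - 1*(-319539) = 1/(-924*I*√130) - 1*(-319539) = 1/(-924*I*√130) + 319539 = I*√130/120120 + 319539 = 319539 + I*√130/120120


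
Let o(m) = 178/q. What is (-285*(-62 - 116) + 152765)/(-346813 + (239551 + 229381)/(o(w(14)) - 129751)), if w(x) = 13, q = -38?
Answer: -250844013105/427513556881 ≈ -0.58675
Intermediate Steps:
o(m) = -89/19 (o(m) = 178/(-38) = 178*(-1/38) = -89/19)
(-285*(-62 - 116) + 152765)/(-346813 + (239551 + 229381)/(o(w(14)) - 129751)) = (-285*(-62 - 116) + 152765)/(-346813 + (239551 + 229381)/(-89/19 - 129751)) = (-285*(-178) + 152765)/(-346813 + 468932/(-2465358/19)) = (50730 + 152765)/(-346813 + 468932*(-19/2465358)) = 203495/(-346813 - 4454854/1232679) = 203495/(-427513556881/1232679) = 203495*(-1232679/427513556881) = -250844013105/427513556881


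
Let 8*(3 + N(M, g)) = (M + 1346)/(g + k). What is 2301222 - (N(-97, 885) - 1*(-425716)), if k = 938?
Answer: 27352422007/14584 ≈ 1.8755e+6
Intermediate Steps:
N(M, g) = -3 + (1346 + M)/(8*(938 + g)) (N(M, g) = -3 + ((M + 1346)/(g + 938))/8 = -3 + ((1346 + M)/(938 + g))/8 = -3 + (1346 + M)/(8*(938 + g)))
2301222 - (N(-97, 885) - 1*(-425716)) = 2301222 - ((-21166 - 97 - 24*885)/(8*(938 + 885)) - 1*(-425716)) = 2301222 - ((⅛)*(-21166 - 97 - 21240)/1823 + 425716) = 2301222 - ((⅛)*(1/1823)*(-42503) + 425716) = 2301222 - (-42503/14584 + 425716) = 2301222 - 1*6208599641/14584 = 2301222 - 6208599641/14584 = 27352422007/14584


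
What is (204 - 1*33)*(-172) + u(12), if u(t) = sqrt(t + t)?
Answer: -29412 + 2*sqrt(6) ≈ -29407.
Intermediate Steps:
u(t) = sqrt(2)*sqrt(t) (u(t) = sqrt(2*t) = sqrt(2)*sqrt(t))
(204 - 1*33)*(-172) + u(12) = (204 - 1*33)*(-172) + sqrt(2)*sqrt(12) = (204 - 33)*(-172) + sqrt(2)*(2*sqrt(3)) = 171*(-172) + 2*sqrt(6) = -29412 + 2*sqrt(6)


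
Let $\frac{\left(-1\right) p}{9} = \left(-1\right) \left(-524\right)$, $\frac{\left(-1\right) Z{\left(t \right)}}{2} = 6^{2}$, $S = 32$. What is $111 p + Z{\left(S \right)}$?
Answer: $-523548$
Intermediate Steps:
$Z{\left(t \right)} = -72$ ($Z{\left(t \right)} = - 2 \cdot 6^{2} = \left(-2\right) 36 = -72$)
$p = -4716$ ($p = - 9 \left(\left(-1\right) \left(-524\right)\right) = \left(-9\right) 524 = -4716$)
$111 p + Z{\left(S \right)} = 111 \left(-4716\right) - 72 = -523476 - 72 = -523548$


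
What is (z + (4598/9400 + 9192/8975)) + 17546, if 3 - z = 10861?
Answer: 11287215837/1687300 ≈ 6689.5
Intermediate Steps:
z = -10858 (z = 3 - 1*10861 = 3 - 10861 = -10858)
(z + (4598/9400 + 9192/8975)) + 17546 = (-10858 + (4598/9400 + 9192/8975)) + 17546 = (-10858 + (4598*(1/9400) + 9192*(1/8975))) + 17546 = (-10858 + (2299/4700 + 9192/8975)) + 17546 = (-10858 + 2553437/1687300) + 17546 = -18318149963/1687300 + 17546 = 11287215837/1687300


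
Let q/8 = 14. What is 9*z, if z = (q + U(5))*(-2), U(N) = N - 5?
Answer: -2016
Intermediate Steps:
q = 112 (q = 8*14 = 112)
U(N) = -5 + N
z = -224 (z = (112 + (-5 + 5))*(-2) = (112 + 0)*(-2) = 112*(-2) = -224)
9*z = 9*(-224) = -2016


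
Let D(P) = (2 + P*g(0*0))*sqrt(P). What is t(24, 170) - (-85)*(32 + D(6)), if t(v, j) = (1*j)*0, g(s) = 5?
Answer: 2720 + 2720*sqrt(6) ≈ 9382.6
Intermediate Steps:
t(v, j) = 0 (t(v, j) = j*0 = 0)
D(P) = sqrt(P)*(2 + 5*P) (D(P) = (2 + P*5)*sqrt(P) = (2 + 5*P)*sqrt(P) = sqrt(P)*(2 + 5*P))
t(24, 170) - (-85)*(32 + D(6)) = 0 - (-85)*(32 + sqrt(6)*(2 + 5*6)) = 0 - (-85)*(32 + sqrt(6)*(2 + 30)) = 0 - (-85)*(32 + sqrt(6)*32) = 0 - (-85)*(32 + 32*sqrt(6)) = 0 - (-2720 - 2720*sqrt(6)) = 0 + (2720 + 2720*sqrt(6)) = 2720 + 2720*sqrt(6)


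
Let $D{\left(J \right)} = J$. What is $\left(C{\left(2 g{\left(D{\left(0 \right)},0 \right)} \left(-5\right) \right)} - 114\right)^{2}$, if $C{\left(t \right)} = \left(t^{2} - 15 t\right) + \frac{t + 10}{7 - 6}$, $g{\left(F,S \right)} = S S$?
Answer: $10816$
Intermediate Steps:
$g{\left(F,S \right)} = S^{2}$
$C{\left(t \right)} = 10 + t^{2} - 14 t$ ($C{\left(t \right)} = \left(t^{2} - 15 t\right) + \frac{10 + t}{1} = \left(t^{2} - 15 t\right) + \left(10 + t\right) 1 = \left(t^{2} - 15 t\right) + \left(10 + t\right) = 10 + t^{2} - 14 t$)
$\left(C{\left(2 g{\left(D{\left(0 \right)},0 \right)} \left(-5\right) \right)} - 114\right)^{2} = \left(\left(10 + \left(2 \cdot 0^{2} \left(-5\right)\right)^{2} - 14 \cdot 2 \cdot 0^{2} \left(-5\right)\right) - 114\right)^{2} = \left(\left(10 + \left(2 \cdot 0 \left(-5\right)\right)^{2} - 14 \cdot 2 \cdot 0 \left(-5\right)\right) - 114\right)^{2} = \left(\left(10 + \left(0 \left(-5\right)\right)^{2} - 14 \cdot 0 \left(-5\right)\right) - 114\right)^{2} = \left(\left(10 + 0^{2} - 0\right) - 114\right)^{2} = \left(\left(10 + 0 + 0\right) - 114\right)^{2} = \left(10 - 114\right)^{2} = \left(-104\right)^{2} = 10816$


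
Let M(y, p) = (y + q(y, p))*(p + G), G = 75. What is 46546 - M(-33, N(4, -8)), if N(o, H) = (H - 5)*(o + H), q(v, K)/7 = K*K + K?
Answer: -2399347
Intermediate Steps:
q(v, K) = 7*K + 7*K**2 (q(v, K) = 7*(K*K + K) = 7*(K**2 + K) = 7*(K + K**2) = 7*K + 7*K**2)
N(o, H) = (-5 + H)*(H + o)
M(y, p) = (75 + p)*(y + 7*p*(1 + p)) (M(y, p) = (y + 7*p*(1 + p))*(p + 75) = (y + 7*p*(1 + p))*(75 + p) = (75 + p)*(y + 7*p*(1 + p)))
46546 - M(-33, N(4, -8)) = 46546 - (7*((-8)**2 - 5*(-8) - 5*4 - 8*4)**3 + 75*(-33) + 525*((-8)**2 - 5*(-8) - 5*4 - 8*4) + 532*((-8)**2 - 5*(-8) - 5*4 - 8*4)**2 + ((-8)**2 - 5*(-8) - 5*4 - 8*4)*(-33)) = 46546 - (7*(64 + 40 - 20 - 32)**3 - 2475 + 525*(64 + 40 - 20 - 32) + 532*(64 + 40 - 20 - 32)**2 + (64 + 40 - 20 - 32)*(-33)) = 46546 - (7*52**3 - 2475 + 525*52 + 532*52**2 + 52*(-33)) = 46546 - (7*140608 - 2475 + 27300 + 532*2704 - 1716) = 46546 - (984256 - 2475 + 27300 + 1438528 - 1716) = 46546 - 1*2445893 = 46546 - 2445893 = -2399347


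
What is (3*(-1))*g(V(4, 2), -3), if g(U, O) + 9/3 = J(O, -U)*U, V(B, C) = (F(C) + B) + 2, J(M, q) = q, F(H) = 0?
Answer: 117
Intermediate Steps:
V(B, C) = 2 + B (V(B, C) = (0 + B) + 2 = B + 2 = 2 + B)
g(U, O) = -3 - U**2 (g(U, O) = -3 + (-U)*U = -3 - U**2)
(3*(-1))*g(V(4, 2), -3) = (3*(-1))*(-3 - (2 + 4)**2) = -3*(-3 - 1*6**2) = -3*(-3 - 1*36) = -3*(-3 - 36) = -3*(-39) = 117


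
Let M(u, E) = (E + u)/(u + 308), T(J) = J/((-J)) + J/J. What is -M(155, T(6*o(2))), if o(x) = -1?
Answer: -155/463 ≈ -0.33477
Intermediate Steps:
T(J) = 0 (T(J) = J*(-1/J) + 1 = -1 + 1 = 0)
M(u, E) = (E + u)/(308 + u)
-M(155, T(6*o(2))) = -(0 + 155)/(308 + 155) = -155/463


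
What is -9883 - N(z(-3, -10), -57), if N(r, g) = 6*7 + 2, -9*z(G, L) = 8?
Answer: -9927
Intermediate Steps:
z(G, L) = -8/9 (z(G, L) = -⅑*8 = -8/9)
N(r, g) = 44 (N(r, g) = 42 + 2 = 44)
-9883 - N(z(-3, -10), -57) = -9883 - 1*44 = -9883 - 44 = -9927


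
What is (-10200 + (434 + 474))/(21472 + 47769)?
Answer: -9292/69241 ≈ -0.13420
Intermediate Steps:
(-10200 + (434 + 474))/(21472 + 47769) = (-10200 + 908)/69241 = -9292*1/69241 = -9292/69241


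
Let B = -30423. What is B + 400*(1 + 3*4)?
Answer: -25223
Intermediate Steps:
B + 400*(1 + 3*4) = -30423 + 400*(1 + 3*4) = -30423 + 400*(1 + 12) = -30423 + 400*13 = -30423 + 5200 = -25223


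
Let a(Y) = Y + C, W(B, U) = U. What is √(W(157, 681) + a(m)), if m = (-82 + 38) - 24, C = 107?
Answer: 12*√5 ≈ 26.833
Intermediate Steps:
m = -68 (m = -44 - 24 = -68)
a(Y) = 107 + Y (a(Y) = Y + 107 = 107 + Y)
√(W(157, 681) + a(m)) = √(681 + (107 - 68)) = √(681 + 39) = √720 = 12*√5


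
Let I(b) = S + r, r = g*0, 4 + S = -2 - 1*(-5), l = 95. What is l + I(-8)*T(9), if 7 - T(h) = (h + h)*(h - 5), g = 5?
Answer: 160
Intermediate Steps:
T(h) = 7 - 2*h*(-5 + h) (T(h) = 7 - (h + h)*(h - 5) = 7 - 2*h*(-5 + h))
S = -1 (S = -4 + (-2 - 1*(-5)) = -4 + (-2 + 5) = -4 + 3 = -1)
r = 0 (r = 5*0 = 0)
I(b) = -1 (I(b) = -1 + 0 = -1)
l + I(-8)*T(9) = 95 - (7 - 2*9² + 10*9) = 95 - (7 - 2*81 + 90) = 95 - (7 - 162 + 90) = 95 - 1*(-65) = 95 + 65 = 160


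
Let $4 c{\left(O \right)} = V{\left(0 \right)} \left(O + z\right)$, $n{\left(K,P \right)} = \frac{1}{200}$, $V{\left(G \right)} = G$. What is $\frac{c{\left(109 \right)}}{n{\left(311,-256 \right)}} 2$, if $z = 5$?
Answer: $0$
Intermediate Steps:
$n{\left(K,P \right)} = \frac{1}{200}$
$c{\left(O \right)} = 0$ ($c{\left(O \right)} = \frac{0 \left(O + 5\right)}{4} = \frac{0 \left(5 + O\right)}{4} = \frac{1}{4} \cdot 0 = 0$)
$\frac{c{\left(109 \right)}}{n{\left(311,-256 \right)}} 2 = 0 \frac{1}{\frac{1}{200}} \cdot 2 = 0 \cdot 200 \cdot 2 = 0 \cdot 2 = 0$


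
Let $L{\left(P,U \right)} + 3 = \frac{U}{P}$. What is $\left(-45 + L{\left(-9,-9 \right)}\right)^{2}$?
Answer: $2209$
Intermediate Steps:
$L{\left(P,U \right)} = -3 + \frac{U}{P}$
$\left(-45 + L{\left(-9,-9 \right)}\right)^{2} = \left(-45 - \left(3 + \frac{9}{-9}\right)\right)^{2} = \left(-45 - 2\right)^{2} = \left(-47\right)^{2} = 2209$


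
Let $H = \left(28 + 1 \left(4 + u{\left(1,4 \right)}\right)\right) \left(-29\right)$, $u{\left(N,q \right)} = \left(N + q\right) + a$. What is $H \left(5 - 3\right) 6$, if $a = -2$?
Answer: $-12180$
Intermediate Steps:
$u{\left(N,q \right)} = -2 + N + q$ ($u{\left(N,q \right)} = \left(N + q\right) - 2 = -2 + N + q$)
$H = -1015$ ($H = \left(28 + 1 \left(4 + \left(-2 + 1 + 4\right)\right)\right) \left(-29\right) = \left(28 + 1 \left(4 + 3\right)\right) \left(-29\right) = \left(28 + 1 \cdot 7\right) \left(-29\right) = \left(28 + 7\right) \left(-29\right) = 35 \left(-29\right) = -1015$)
$H \left(5 - 3\right) 6 = - 1015 \left(5 - 3\right) 6 = - 1015 \cdot 2 \cdot 6 = \left(-1015\right) 12 = -12180$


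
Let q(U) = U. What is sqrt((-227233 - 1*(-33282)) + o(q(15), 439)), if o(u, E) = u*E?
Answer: I*sqrt(187366) ≈ 432.86*I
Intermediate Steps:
o(u, E) = E*u
sqrt((-227233 - 1*(-33282)) + o(q(15), 439)) = sqrt((-227233 - 1*(-33282)) + 439*15) = sqrt((-227233 + 33282) + 6585) = sqrt(-193951 + 6585) = sqrt(-187366) = I*sqrt(187366)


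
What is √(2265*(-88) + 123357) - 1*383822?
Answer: -383822 + I*√75963 ≈ -3.8382e+5 + 275.61*I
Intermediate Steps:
√(2265*(-88) + 123357) - 1*383822 = √(-199320 + 123357) - 383822 = √(-75963) - 383822 = I*√75963 - 383822 = -383822 + I*√75963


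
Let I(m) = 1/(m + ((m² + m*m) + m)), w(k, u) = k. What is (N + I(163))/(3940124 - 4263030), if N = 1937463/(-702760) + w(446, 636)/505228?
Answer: 408724128666117/47887486089923110340 ≈ 8.5351e-6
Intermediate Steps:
I(m) = 1/(2*m + 2*m²) (I(m) = 1/(m + ((m² + m²) + m)) = 1/(m + (2*m² + m)) = 1/(m + (m + 2*m²)) = 1/(2*m + 2*m²))
N = -244636781401/88763507320 (N = 1937463/(-702760) + 446/505228 = 1937463*(-1/702760) + 446*(1/505228) = -1937463/702760 + 223/252614 = -244636781401/88763507320 ≈ -2.7561)
(N + I(163))/(3940124 - 4263030) = (-244636781401/88763507320 + (½)/(163*(1 + 163)))/(3940124 - 4263030) = (-244636781401/88763507320 + (½)*(1/163)/164)/(-322906) = (-244636781401/88763507320 + (½)*(1/163)*(1/164))*(-1/322906) = (-244636781401/88763507320 + 1/53464)*(-1/322906) = -408724128666117/148301629854890*(-1/322906) = 408724128666117/47887486089923110340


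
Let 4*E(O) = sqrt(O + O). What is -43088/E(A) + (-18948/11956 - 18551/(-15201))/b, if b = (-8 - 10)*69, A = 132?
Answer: 8279099/28215624969 - 43088*sqrt(66)/33 ≈ -10608.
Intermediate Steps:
b = -1242 (b = -18*69 = -1242)
E(O) = sqrt(2)*sqrt(O)/4 (E(O) = sqrt(O + O)/4 = sqrt(2*O)/4 = (sqrt(2)*sqrt(O))/4 = sqrt(2)*sqrt(O)/4)
-43088/E(A) + (-18948/11956 - 18551/(-15201))/b = -43088*sqrt(66)/33 + (-18948/11956 - 18551/(-15201))/(-1242) = -43088*sqrt(66)/33 + (-18948*1/11956 - 18551*(-1/15201))*(-1/1242) = -43088*sqrt(66)/33 + (-4737/2989 + 18551/15201)*(-1/1242) = -43088*sqrt(66)/33 - 16558198/45435789*(-1/1242) = -43088*sqrt(66)/33 + 8279099/28215624969 = 8279099/28215624969 - 43088*sqrt(66)/33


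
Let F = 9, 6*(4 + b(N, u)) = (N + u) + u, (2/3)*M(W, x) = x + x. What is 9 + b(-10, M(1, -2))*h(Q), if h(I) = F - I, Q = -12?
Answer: -152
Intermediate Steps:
M(W, x) = 3*x (M(W, x) = 3*(x + x)/2 = 3*(2*x)/2 = 3*x)
b(N, u) = -4 + u/3 + N/6 (b(N, u) = -4 + ((N + u) + u)/6 = -4 + (N + 2*u)/6 = -4 + (u/3 + N/6) = -4 + u/3 + N/6)
h(I) = 9 - I
9 + b(-10, M(1, -2))*h(Q) = 9 + (-4 + (3*(-2))/3 + (1/6)*(-10))*(9 - 1*(-12)) = 9 + (-4 + (1/3)*(-6) - 5/3)*(9 + 12) = 9 + (-4 - 2 - 5/3)*21 = 9 - 23/3*21 = 9 - 161 = -152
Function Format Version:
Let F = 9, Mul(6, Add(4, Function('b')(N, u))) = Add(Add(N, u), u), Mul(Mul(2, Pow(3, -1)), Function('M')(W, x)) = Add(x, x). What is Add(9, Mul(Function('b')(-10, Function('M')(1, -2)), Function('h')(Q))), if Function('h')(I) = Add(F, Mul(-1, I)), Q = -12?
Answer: -152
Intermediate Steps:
Function('M')(W, x) = Mul(3, x) (Function('M')(W, x) = Mul(Rational(3, 2), Add(x, x)) = Mul(Rational(3, 2), Mul(2, x)) = Mul(3, x))
Function('b')(N, u) = Add(-4, Mul(Rational(1, 3), u), Mul(Rational(1, 6), N)) (Function('b')(N, u) = Add(-4, Mul(Rational(1, 6), Add(Add(N, u), u))) = Add(-4, Mul(Rational(1, 6), Add(N, Mul(2, u)))) = Add(-4, Add(Mul(Rational(1, 3), u), Mul(Rational(1, 6), N))) = Add(-4, Mul(Rational(1, 3), u), Mul(Rational(1, 6), N)))
Function('h')(I) = Add(9, Mul(-1, I))
Add(9, Mul(Function('b')(-10, Function('M')(1, -2)), Function('h')(Q))) = Add(9, Mul(Add(-4, Mul(Rational(1, 3), Mul(3, -2)), Mul(Rational(1, 6), -10)), Add(9, Mul(-1, -12)))) = Add(9, Mul(Add(-4, Mul(Rational(1, 3), -6), Rational(-5, 3)), Add(9, 12))) = Add(9, Mul(Add(-4, -2, Rational(-5, 3)), 21)) = Add(9, Mul(Rational(-23, 3), 21)) = Add(9, -161) = -152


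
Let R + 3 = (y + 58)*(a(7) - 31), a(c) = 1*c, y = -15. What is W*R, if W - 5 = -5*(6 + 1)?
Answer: 31050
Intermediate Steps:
a(c) = c
W = -30 (W = 5 - 5*(6 + 1) = 5 - 5*7 = 5 - 35 = -30)
R = -1035 (R = -3 + (-15 + 58)*(7 - 31) = -3 + 43*(-24) = -3 - 1032 = -1035)
W*R = -30*(-1035) = 31050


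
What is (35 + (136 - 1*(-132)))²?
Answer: 91809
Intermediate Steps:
(35 + (136 - 1*(-132)))² = (35 + (136 + 132))² = (35 + 268)² = 303² = 91809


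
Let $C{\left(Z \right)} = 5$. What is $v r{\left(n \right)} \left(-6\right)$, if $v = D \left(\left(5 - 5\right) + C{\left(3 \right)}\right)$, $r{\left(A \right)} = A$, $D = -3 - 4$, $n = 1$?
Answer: $210$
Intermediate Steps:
$D = -7$ ($D = -3 - 4 = -7$)
$v = -35$ ($v = - 7 \left(\left(5 - 5\right) + 5\right) = - 7 \left(0 + 5\right) = \left(-7\right) 5 = -35$)
$v r{\left(n \right)} \left(-6\right) = \left(-35\right) 1 \left(-6\right) = \left(-35\right) \left(-6\right) = 210$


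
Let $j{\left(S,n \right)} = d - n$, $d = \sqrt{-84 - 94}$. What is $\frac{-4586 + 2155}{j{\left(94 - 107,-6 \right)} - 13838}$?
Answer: $\frac{16812796}{95662201} + \frac{2431 i \sqrt{178}}{191324402} \approx 0.17575 + 0.00016952 i$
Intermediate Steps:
$d = i \sqrt{178}$ ($d = \sqrt{-178} = i \sqrt{178} \approx 13.342 i$)
$j{\left(S,n \right)} = - n + i \sqrt{178}$ ($j{\left(S,n \right)} = i \sqrt{178} - n = - n + i \sqrt{178}$)
$\frac{-4586 + 2155}{j{\left(94 - 107,-6 \right)} - 13838} = \frac{-4586 + 2155}{\left(\left(-1\right) \left(-6\right) + i \sqrt{178}\right) - 13838} = - \frac{2431}{\left(6 + i \sqrt{178}\right) - 13838} = - \frac{2431}{-13832 + i \sqrt{178}}$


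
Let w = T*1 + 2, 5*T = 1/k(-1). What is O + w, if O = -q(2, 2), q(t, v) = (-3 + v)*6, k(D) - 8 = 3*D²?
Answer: 441/55 ≈ 8.0182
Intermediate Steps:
k(D) = 8 + 3*D²
T = 1/55 (T = 1/(5*(8 + 3*(-1)²)) = 1/(5*(8 + 3*1)) = 1/(5*(8 + 3)) = (⅕)/11 = (⅕)*(1/11) = 1/55 ≈ 0.018182)
w = 111/55 (w = (1/55)*1 + 2 = 1/55 + 2 = 111/55 ≈ 2.0182)
q(t, v) = -18 + 6*v
O = 6 (O = -(-18 + 6*2) = -(-18 + 12) = -1*(-6) = 6)
O + w = 6 + 111/55 = 441/55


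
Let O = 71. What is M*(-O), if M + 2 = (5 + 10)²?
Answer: -15833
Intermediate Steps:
M = 223 (M = -2 + (5 + 10)² = -2 + 15² = -2 + 225 = 223)
M*(-O) = 223*(-1*71) = 223*(-71) = -15833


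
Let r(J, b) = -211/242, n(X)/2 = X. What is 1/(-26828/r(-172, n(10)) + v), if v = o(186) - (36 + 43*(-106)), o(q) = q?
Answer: 211/7485764 ≈ 2.8187e-5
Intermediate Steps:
n(X) = 2*X
r(J, b) = -211/242 (r(J, b) = -211*1/242 = -211/242)
v = 4708 (v = 186 - (36 + 43*(-106)) = 186 - (36 - 4558) = 186 - 1*(-4522) = 186 + 4522 = 4708)
1/(-26828/r(-172, n(10)) + v) = 1/(-26828/(-211/242) + 4708) = 1/(-26828*(-242/211) + 4708) = 1/(6492376/211 + 4708) = 1/(7485764/211) = 211/7485764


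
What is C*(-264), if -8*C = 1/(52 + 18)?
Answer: 33/70 ≈ 0.47143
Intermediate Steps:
C = -1/560 (C = -1/(8*(52 + 18)) = -1/8/70 = -1/8*1/70 = -1/560 ≈ -0.0017857)
C*(-264) = -1/560*(-264) = 33/70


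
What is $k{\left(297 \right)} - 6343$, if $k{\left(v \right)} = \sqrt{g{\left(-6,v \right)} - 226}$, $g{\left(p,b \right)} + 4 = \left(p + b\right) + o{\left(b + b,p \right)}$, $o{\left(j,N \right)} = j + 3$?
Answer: $-6343 + \sqrt{658} \approx -6317.4$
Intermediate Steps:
$o{\left(j,N \right)} = 3 + j$
$g{\left(p,b \right)} = -1 + p + 3 b$ ($g{\left(p,b \right)} = -4 + \left(\left(p + b\right) + \left(3 + \left(b + b\right)\right)\right) = -4 + \left(\left(b + p\right) + \left(3 + 2 b\right)\right) = -4 + \left(3 + p + 3 b\right) = -1 + p + 3 b$)
$k{\left(v \right)} = \sqrt{-233 + 3 v}$ ($k{\left(v \right)} = \sqrt{\left(-1 - 6 + 3 v\right) - 226} = \sqrt{\left(-7 + 3 v\right) - 226} = \sqrt{-233 + 3 v}$)
$k{\left(297 \right)} - 6343 = \sqrt{-233 + 3 \cdot 297} - 6343 = \sqrt{-233 + 891} - 6343 = \sqrt{658} - 6343 = -6343 + \sqrt{658}$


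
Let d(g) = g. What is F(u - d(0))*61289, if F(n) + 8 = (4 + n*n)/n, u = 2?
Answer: -245156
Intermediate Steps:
F(n) = -8 + (4 + n²)/n (F(n) = -8 + (4 + n*n)/n = -8 + (4 + n²)/n)
F(u - d(0))*61289 = (-8 + (2 - 1*0) + 4/(2 - 1*0))*61289 = (-8 + (2 + 0) + 4/(2 + 0))*61289 = (-8 + 2 + 4/2)*61289 = (-8 + 2 + 4*(½))*61289 = (-8 + 2 + 2)*61289 = -4*61289 = -245156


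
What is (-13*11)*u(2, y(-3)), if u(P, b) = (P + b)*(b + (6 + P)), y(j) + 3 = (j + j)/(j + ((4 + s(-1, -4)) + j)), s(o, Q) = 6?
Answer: 5005/4 ≈ 1251.3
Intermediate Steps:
y(j) = -3 + 2*j/(10 + 2*j) (y(j) = -3 + (j + j)/(j + ((4 + 6) + j)) = -3 + (2*j)/(j + (10 + j)) = -3 + (2*j)/(10 + 2*j) = -3 + 2*j/(10 + 2*j))
u(P, b) = (P + b)*(6 + P + b)
(-13*11)*u(2, y(-3)) = (-13*11)*(2² + ((-15 - 2*(-3))/(5 - 3))² + 6*2 + 6*((-15 - 2*(-3))/(5 - 3)) + 2*2*((-15 - 2*(-3))/(5 - 3))) = -143*(4 + ((-15 + 6)/2)² + 12 + 6*((-15 + 6)/2) + 2*2*((-15 + 6)/2)) = -143*(4 + ((½)*(-9))² + 12 + 6*((½)*(-9)) + 2*2*((½)*(-9))) = -143*(4 + (-9/2)² + 12 + 6*(-9/2) + 2*2*(-9/2)) = -143*(4 + 81/4 + 12 - 27 - 18) = -143*(-35/4) = 5005/4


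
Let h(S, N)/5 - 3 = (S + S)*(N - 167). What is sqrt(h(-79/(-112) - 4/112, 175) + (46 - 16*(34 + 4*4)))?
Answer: I*sqrt(33586)/7 ≈ 26.181*I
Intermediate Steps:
h(S, N) = 15 + 10*S*(-167 + N) (h(S, N) = 15 + 5*((S + S)*(N - 167)) = 15 + 5*((2*S)*(-167 + N)) = 15 + 5*(2*S*(-167 + N)) = 15 + 10*S*(-167 + N))
sqrt(h(-79/(-112) - 4/112, 175) + (46 - 16*(34 + 4*4))) = sqrt((15 - 1670*(-79/(-112) - 4/112) + 10*175*(-79/(-112) - 4/112)) + (46 - 16*(34 + 4*4))) = sqrt((15 - 1670*(-79*(-1/112) - 4*1/112) + 10*175*(-79*(-1/112) - 4*1/112)) + (46 - 16*(34 + 16))) = sqrt((15 - 1670*(79/112 - 1/28) + 10*175*(79/112 - 1/28)) + (46 - 16*50)) = sqrt((15 - 1670*75/112 + 10*175*(75/112)) + (46 - 800)) = sqrt((15 - 62625/56 + 9375/8) - 754) = sqrt(480/7 - 754) = sqrt(-4798/7) = I*sqrt(33586)/7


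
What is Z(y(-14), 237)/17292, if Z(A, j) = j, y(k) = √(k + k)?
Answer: 79/5764 ≈ 0.013706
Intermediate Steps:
y(k) = √2*√k (y(k) = √(2*k) = √2*√k)
Z(y(-14), 237)/17292 = 237/17292 = 237*(1/17292) = 79/5764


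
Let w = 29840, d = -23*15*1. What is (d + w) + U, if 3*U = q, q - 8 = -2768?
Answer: 28575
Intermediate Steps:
q = -2760 (q = 8 - 2768 = -2760)
d = -345 (d = -345*1 = -345)
U = -920 (U = (1/3)*(-2760) = -920)
(d + w) + U = (-345 + 29840) - 920 = 29495 - 920 = 28575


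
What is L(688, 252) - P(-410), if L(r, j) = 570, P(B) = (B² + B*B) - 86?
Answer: -335544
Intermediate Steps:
P(B) = -86 + 2*B² (P(B) = (B² + B²) - 86 = 2*B² - 86 = -86 + 2*B²)
L(688, 252) - P(-410) = 570 - (-86 + 2*(-410)²) = 570 - (-86 + 2*168100) = 570 - (-86 + 336200) = 570 - 1*336114 = 570 - 336114 = -335544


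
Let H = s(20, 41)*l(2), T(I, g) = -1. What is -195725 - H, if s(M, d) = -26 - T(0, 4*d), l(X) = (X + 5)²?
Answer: -194500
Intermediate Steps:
l(X) = (5 + X)²
s(M, d) = -25 (s(M, d) = -26 - 1*(-1) = -26 + 1 = -25)
H = -1225 (H = -25*(5 + 2)² = -25*7² = -25*49 = -1225)
-195725 - H = -195725 - 1*(-1225) = -195725 + 1225 = -194500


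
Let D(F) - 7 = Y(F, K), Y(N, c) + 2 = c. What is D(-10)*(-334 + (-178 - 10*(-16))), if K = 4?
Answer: -3168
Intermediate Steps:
Y(N, c) = -2 + c
D(F) = 9 (D(F) = 7 + (-2 + 4) = 7 + 2 = 9)
D(-10)*(-334 + (-178 - 10*(-16))) = 9*(-334 + (-178 - 10*(-16))) = 9*(-334 + (-178 - 1*(-160))) = 9*(-334 + (-178 + 160)) = 9*(-334 - 18) = 9*(-352) = -3168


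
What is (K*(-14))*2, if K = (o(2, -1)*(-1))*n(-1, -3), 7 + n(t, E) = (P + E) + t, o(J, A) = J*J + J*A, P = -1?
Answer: -672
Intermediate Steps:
o(J, A) = J² + A*J
n(t, E) = -8 + E + t (n(t, E) = -7 + ((-1 + E) + t) = -7 + (-1 + E + t) = -8 + E + t)
K = 24 (K = ((2*(-1 + 2))*(-1))*(-8 - 3 - 1) = ((2*1)*(-1))*(-12) = (2*(-1))*(-12) = -2*(-12) = 24)
(K*(-14))*2 = (24*(-14))*2 = -336*2 = -672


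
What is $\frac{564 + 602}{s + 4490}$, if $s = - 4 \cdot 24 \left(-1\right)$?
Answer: $\frac{583}{2293} \approx 0.25425$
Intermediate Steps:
$s = 96$ ($s = \left(-4\right) \left(-24\right) = 96$)
$\frac{564 + 602}{s + 4490} = \frac{564 + 602}{96 + 4490} = \frac{1166}{4586} = 1166 \cdot \frac{1}{4586} = \frac{583}{2293}$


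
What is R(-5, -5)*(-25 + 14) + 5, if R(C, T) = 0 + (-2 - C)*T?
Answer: 170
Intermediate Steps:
R(C, T) = T*(-2 - C) (R(C, T) = 0 + T*(-2 - C) = T*(-2 - C))
R(-5, -5)*(-25 + 14) + 5 = (-1*(-5)*(2 - 5))*(-25 + 14) + 5 = -1*(-5)*(-3)*(-11) + 5 = -15*(-11) + 5 = 165 + 5 = 170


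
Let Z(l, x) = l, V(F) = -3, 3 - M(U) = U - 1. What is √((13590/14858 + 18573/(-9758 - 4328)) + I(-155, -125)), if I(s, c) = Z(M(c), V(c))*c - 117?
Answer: I*√177863318232261698730/104644894 ≈ 127.45*I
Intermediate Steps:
M(U) = 4 - U (M(U) = 3 - (U - 1) = 3 - (-1 + U) = 3 + (1 - U) = 4 - U)
I(s, c) = -117 + c*(4 - c) (I(s, c) = (4 - c)*c - 117 = c*(4 - c) - 117 = -117 + c*(4 - c))
√((13590/14858 + 18573/(-9758 - 4328)) + I(-155, -125)) = √((13590/14858 + 18573/(-9758 - 4328)) + (-117 - 1*(-125)*(-4 - 125))) = √((13590*(1/14858) + 18573/(-14086)) + (-117 - 1*(-125)*(-129))) = √((6795/7429 + 18573*(-1/14086)) + (-117 - 16125)) = √((6795/7429 - 18573/14086) - 16242) = √(-42264447/104644894 - 16242) = √(-1699684632795/104644894) = I*√177863318232261698730/104644894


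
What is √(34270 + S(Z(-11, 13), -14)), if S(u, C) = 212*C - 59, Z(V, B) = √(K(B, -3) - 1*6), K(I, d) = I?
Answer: √31243 ≈ 176.76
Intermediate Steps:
Z(V, B) = √(-6 + B) (Z(V, B) = √(B - 1*6) = √(B - 6) = √(-6 + B))
S(u, C) = -59 + 212*C
√(34270 + S(Z(-11, 13), -14)) = √(34270 + (-59 + 212*(-14))) = √(34270 + (-59 - 2968)) = √(34270 - 3027) = √31243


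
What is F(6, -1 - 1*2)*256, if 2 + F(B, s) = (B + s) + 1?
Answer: 512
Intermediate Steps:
F(B, s) = -1 + B + s (F(B, s) = -2 + ((B + s) + 1) = -2 + (1 + B + s) = -1 + B + s)
F(6, -1 - 1*2)*256 = (-1 + 6 + (-1 - 1*2))*256 = (-1 + 6 + (-1 - 2))*256 = (-1 + 6 - 3)*256 = 2*256 = 512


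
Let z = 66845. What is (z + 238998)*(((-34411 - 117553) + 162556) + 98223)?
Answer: 33280306045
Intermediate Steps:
(z + 238998)*(((-34411 - 117553) + 162556) + 98223) = (66845 + 238998)*(((-34411 - 117553) + 162556) + 98223) = 305843*((-151964 + 162556) + 98223) = 305843*(10592 + 98223) = 305843*108815 = 33280306045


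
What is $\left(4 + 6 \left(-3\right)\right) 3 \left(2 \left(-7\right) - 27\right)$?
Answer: $1722$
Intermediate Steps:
$\left(4 + 6 \left(-3\right)\right) 3 \left(2 \left(-7\right) - 27\right) = \left(4 - 18\right) 3 \left(-14 - 27\right) = \left(-14\right) 3 \left(-41\right) = \left(-42\right) \left(-41\right) = 1722$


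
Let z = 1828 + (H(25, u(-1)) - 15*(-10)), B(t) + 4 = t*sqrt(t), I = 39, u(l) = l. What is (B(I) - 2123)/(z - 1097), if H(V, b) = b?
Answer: -2127/880 + 39*sqrt(39)/880 ≈ -2.1403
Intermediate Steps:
B(t) = -4 + t**(3/2) (B(t) = -4 + t*sqrt(t) = -4 + t**(3/2))
z = 1977 (z = 1828 + (-1 - 15*(-10)) = 1828 + (-1 + 150) = 1828 + 149 = 1977)
(B(I) - 2123)/(z - 1097) = ((-4 + 39**(3/2)) - 2123)/(1977 - 1097) = ((-4 + 39*sqrt(39)) - 2123)/880 = (-2127 + 39*sqrt(39))*(1/880) = -2127/880 + 39*sqrt(39)/880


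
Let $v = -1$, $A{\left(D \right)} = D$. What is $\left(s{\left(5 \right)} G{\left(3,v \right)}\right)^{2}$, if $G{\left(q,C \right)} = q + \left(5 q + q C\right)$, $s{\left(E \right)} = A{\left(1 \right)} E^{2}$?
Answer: $140625$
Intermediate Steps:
$s{\left(E \right)} = E^{2}$ ($s{\left(E \right)} = 1 E^{2} = E^{2}$)
$G{\left(q,C \right)} = 6 q + C q$ ($G{\left(q,C \right)} = q + \left(5 q + C q\right) = 6 q + C q$)
$\left(s{\left(5 \right)} G{\left(3,v \right)}\right)^{2} = \left(5^{2} \cdot 3 \left(6 - 1\right)\right)^{2} = \left(25 \cdot 3 \cdot 5\right)^{2} = \left(25 \cdot 15\right)^{2} = 375^{2} = 140625$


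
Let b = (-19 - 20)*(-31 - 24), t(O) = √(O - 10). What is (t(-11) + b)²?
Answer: (2145 + I*√21)² ≈ 4.601e+6 + 1.966e+4*I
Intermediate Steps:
t(O) = √(-10 + O)
b = 2145 (b = -39*(-55) = 2145)
(t(-11) + b)² = (√(-10 - 11) + 2145)² = (√(-21) + 2145)² = (I*√21 + 2145)² = (2145 + I*√21)²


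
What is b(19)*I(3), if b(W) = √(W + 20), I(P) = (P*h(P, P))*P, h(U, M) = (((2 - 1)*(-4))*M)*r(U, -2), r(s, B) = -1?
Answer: 108*√39 ≈ 674.46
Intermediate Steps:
h(U, M) = 4*M (h(U, M) = (((2 - 1)*(-4))*M)*(-1) = ((1*(-4))*M)*(-1) = -4*M*(-1) = 4*M)
I(P) = 4*P³ (I(P) = (P*(4*P))*P = (4*P²)*P = 4*P³)
b(W) = √(20 + W)
b(19)*I(3) = √(20 + 19)*(4*3³) = √39*(4*27) = √39*108 = 108*√39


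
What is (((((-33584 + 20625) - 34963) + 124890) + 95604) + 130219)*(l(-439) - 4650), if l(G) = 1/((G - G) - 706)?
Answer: -994032876691/706 ≈ -1.4080e+9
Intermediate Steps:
l(G) = -1/706 (l(G) = 1/(0 - 706) = 1/(-706) = -1/706)
(((((-33584 + 20625) - 34963) + 124890) + 95604) + 130219)*(l(-439) - 4650) = (((((-33584 + 20625) - 34963) + 124890) + 95604) + 130219)*(-1/706 - 4650) = ((((-12959 - 34963) + 124890) + 95604) + 130219)*(-3282901/706) = (((-47922 + 124890) + 95604) + 130219)*(-3282901/706) = ((76968 + 95604) + 130219)*(-3282901/706) = (172572 + 130219)*(-3282901/706) = 302791*(-3282901/706) = -994032876691/706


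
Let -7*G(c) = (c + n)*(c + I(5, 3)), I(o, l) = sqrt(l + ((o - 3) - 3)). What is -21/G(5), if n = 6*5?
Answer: 21/23 - 21*sqrt(2)/115 ≈ 0.65480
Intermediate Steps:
n = 30
I(o, l) = sqrt(-6 + l + o) (I(o, l) = sqrt(l + ((-3 + o) - 3)) = sqrt(l + (-6 + o)) = sqrt(-6 + l + o))
G(c) = -(30 + c)*(c + sqrt(2))/7 (G(c) = -(c + 30)*(c + sqrt(-6 + 3 + 5))/7 = -(30 + c)*(c + sqrt(2))/7)
-21/G(5) = -21/(-30/7*5 - 30*sqrt(2)/7 - 1/7*5**2 - 1/7*5*sqrt(2)) = -21/(-150/7 - 30*sqrt(2)/7 - 1/7*25 - 5*sqrt(2)/7) = -21/(-150/7 - 30*sqrt(2)/7 - 25/7 - 5*sqrt(2)/7) = -21/(-25 - 5*sqrt(2))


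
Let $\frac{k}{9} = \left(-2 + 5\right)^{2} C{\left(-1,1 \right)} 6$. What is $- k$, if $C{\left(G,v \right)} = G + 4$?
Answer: $-1458$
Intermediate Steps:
$C{\left(G,v \right)} = 4 + G$
$k = 1458$ ($k = 9 \left(-2 + 5\right)^{2} \left(4 - 1\right) 6 = 9 \cdot 3^{2} \cdot 3 \cdot 6 = 9 \cdot 9 \cdot 3 \cdot 6 = 9 \cdot 27 \cdot 6 = 9 \cdot 162 = 1458$)
$- k = \left(-1\right) 1458 = -1458$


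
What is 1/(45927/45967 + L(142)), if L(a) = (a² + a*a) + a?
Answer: 45967/1860330417 ≈ 2.4709e-5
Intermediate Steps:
L(a) = a + 2*a² (L(a) = (a² + a²) + a = 2*a² + a = a + 2*a²)
1/(45927/45967 + L(142)) = 1/(45927/45967 + 142*(1 + 2*142)) = 1/(45927*(1/45967) + 142*(1 + 284)) = 1/(45927/45967 + 142*285) = 1/(45927/45967 + 40470) = 1/(1860330417/45967) = 45967/1860330417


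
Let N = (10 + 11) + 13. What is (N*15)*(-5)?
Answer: -2550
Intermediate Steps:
N = 34 (N = 21 + 13 = 34)
(N*15)*(-5) = (34*15)*(-5) = 510*(-5) = -2550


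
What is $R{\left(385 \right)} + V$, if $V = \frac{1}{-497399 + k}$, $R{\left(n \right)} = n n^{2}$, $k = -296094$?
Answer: $\frac{45281967471124}{793493} \approx 5.7067 \cdot 10^{7}$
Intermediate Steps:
$R{\left(n \right)} = n^{3}$
$V = - \frac{1}{793493}$ ($V = \frac{1}{-497399 - 296094} = \frac{1}{-793493} = - \frac{1}{793493} \approx -1.2603 \cdot 10^{-6}$)
$R{\left(385 \right)} + V = 385^{3} - \frac{1}{793493} = 57066625 - \frac{1}{793493} = \frac{45281967471124}{793493}$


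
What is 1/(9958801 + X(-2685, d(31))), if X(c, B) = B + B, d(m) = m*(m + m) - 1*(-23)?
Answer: 1/9962691 ≈ 1.0037e-7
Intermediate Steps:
d(m) = 23 + 2*m² (d(m) = m*(2*m) + 23 = 2*m² + 23 = 23 + 2*m²)
X(c, B) = 2*B
1/(9958801 + X(-2685, d(31))) = 1/(9958801 + 2*(23 + 2*31²)) = 1/(9958801 + 2*(23 + 2*961)) = 1/(9958801 + 2*(23 + 1922)) = 1/(9958801 + 2*1945) = 1/(9958801 + 3890) = 1/9962691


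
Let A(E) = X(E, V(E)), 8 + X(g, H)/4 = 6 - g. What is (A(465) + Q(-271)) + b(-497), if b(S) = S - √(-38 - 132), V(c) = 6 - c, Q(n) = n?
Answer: -2636 - I*√170 ≈ -2636.0 - 13.038*I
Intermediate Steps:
X(g, H) = -8 - 4*g (X(g, H) = -32 + 4*(6 - g) = -32 + (24 - 4*g) = -8 - 4*g)
A(E) = -8 - 4*E
b(S) = S - I*√170 (b(S) = S - √(-170) = S - I*√170)
(A(465) + Q(-271)) + b(-497) = ((-8 - 4*465) - 271) + (-497 - I*√170) = ((-8 - 1860) - 271) + (-497 - I*√170) = (-1868 - 271) + (-497 - I*√170) = -2139 + (-497 - I*√170) = -2636 - I*√170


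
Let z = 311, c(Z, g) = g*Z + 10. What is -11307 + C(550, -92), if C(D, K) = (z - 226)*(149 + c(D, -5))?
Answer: -231542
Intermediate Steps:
c(Z, g) = 10 + Z*g (c(Z, g) = Z*g + 10 = 10 + Z*g)
C(D, K) = 13515 - 425*D (C(D, K) = (311 - 226)*(149 + (10 + D*(-5))) = 85*(149 + (10 - 5*D)) = 85*(159 - 5*D) = 13515 - 425*D)
-11307 + C(550, -92) = -11307 + (13515 - 425*550) = -11307 + (13515 - 233750) = -11307 - 220235 = -231542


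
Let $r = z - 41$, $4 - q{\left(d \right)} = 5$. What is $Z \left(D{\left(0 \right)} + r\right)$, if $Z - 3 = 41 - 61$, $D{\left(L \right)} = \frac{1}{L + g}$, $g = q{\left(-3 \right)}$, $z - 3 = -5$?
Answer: $748$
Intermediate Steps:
$z = -2$ ($z = 3 - 5 = -2$)
$q{\left(d \right)} = -1$ ($q{\left(d \right)} = 4 - 5 = -1$)
$g = -1$
$D{\left(L \right)} = \frac{1}{-1 + L}$ ($D{\left(L \right)} = \frac{1}{L - 1} = \frac{1}{-1 + L}$)
$r = -43$ ($r = -2 - 41 = -43$)
$Z = -17$ ($Z = 3 + \left(41 - 61\right) = 3 - 20 = -17$)
$Z \left(D{\left(0 \right)} + r\right) = - 17 \left(\frac{1}{-1 + 0} - 43\right) = - 17 \left(\frac{1}{-1} - 43\right) = - 17 \left(-1 - 43\right) = \left(-17\right) \left(-44\right) = 748$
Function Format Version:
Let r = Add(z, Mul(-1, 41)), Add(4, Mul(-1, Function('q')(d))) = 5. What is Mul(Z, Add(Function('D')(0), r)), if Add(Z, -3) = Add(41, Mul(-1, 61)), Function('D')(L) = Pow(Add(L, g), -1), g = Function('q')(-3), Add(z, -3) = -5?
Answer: 748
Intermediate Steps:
z = -2 (z = Add(3, -5) = -2)
Function('q')(d) = -1 (Function('q')(d) = Add(4, Mul(-1, 5)) = Add(4, -5) = -1)
g = -1
Function('D')(L) = Pow(Add(-1, L), -1) (Function('D')(L) = Pow(Add(L, -1), -1) = Pow(Add(-1, L), -1))
r = -43 (r = Add(-2, Mul(-1, 41)) = Add(-2, -41) = -43)
Z = -17 (Z = Add(3, Add(41, Mul(-1, 61))) = Add(3, Add(41, -61)) = Add(3, -20) = -17)
Mul(Z, Add(Function('D')(0), r)) = Mul(-17, Add(Pow(Add(-1, 0), -1), -43)) = Mul(-17, Add(Pow(-1, -1), -43)) = Mul(-17, Add(-1, -43)) = Mul(-17, -44) = 748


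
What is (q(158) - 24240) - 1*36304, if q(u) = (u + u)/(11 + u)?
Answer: -10231620/169 ≈ -60542.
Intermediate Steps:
q(u) = 2*u/(11 + u) (q(u) = (2*u)/(11 + u) = 2*u/(11 + u))
(q(158) - 24240) - 1*36304 = (2*158/(11 + 158) - 24240) - 1*36304 = (2*158/169 - 24240) - 36304 = (2*158*(1/169) - 24240) - 36304 = (316/169 - 24240) - 36304 = -4096244/169 - 36304 = -10231620/169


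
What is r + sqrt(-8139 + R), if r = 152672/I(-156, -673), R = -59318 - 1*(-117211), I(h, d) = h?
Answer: -2936/3 + sqrt(49754) ≈ -755.61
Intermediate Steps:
R = 57893 (R = -59318 + 117211 = 57893)
r = -2936/3 (r = 152672/(-156) = 152672*(-1/156) = -2936/3 ≈ -978.67)
r + sqrt(-8139 + R) = -2936/3 + sqrt(-8139 + 57893) = -2936/3 + sqrt(49754)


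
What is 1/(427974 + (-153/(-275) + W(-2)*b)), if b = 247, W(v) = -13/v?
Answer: 550/236269031 ≈ 2.3279e-6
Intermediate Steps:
1/(427974 + (-153/(-275) + W(-2)*b)) = 1/(427974 + (-153/(-275) - 13/(-2)*247)) = 1/(427974 + (-153*(-1/275) - 13*(-½)*247)) = 1/(427974 + (153/275 + (13/2)*247)) = 1/(427974 + (153/275 + 3211/2)) = 1/(427974 + 883331/550) = 1/(236269031/550) = 550/236269031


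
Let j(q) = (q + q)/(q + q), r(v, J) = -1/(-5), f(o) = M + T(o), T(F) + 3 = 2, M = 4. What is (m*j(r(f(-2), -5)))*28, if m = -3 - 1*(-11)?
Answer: 224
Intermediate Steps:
T(F) = -1 (T(F) = -3 + 2 = -1)
f(o) = 3 (f(o) = 4 - 1 = 3)
m = 8 (m = -3 + 11 = 8)
r(v, J) = 1/5 (r(v, J) = -1*(-1/5) = 1/5)
j(q) = 1 (j(q) = (2*q)/((2*q)) = (2*q)*(1/(2*q)) = 1)
(m*j(r(f(-2), -5)))*28 = (8*1)*28 = 8*28 = 224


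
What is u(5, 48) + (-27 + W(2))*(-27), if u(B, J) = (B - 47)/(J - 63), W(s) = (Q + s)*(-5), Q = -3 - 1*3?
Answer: 959/5 ≈ 191.80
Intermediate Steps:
Q = -6 (Q = -3 - 3 = -6)
W(s) = 30 - 5*s (W(s) = (-6 + s)*(-5) = 30 - 5*s)
u(B, J) = (-47 + B)/(-63 + J)
u(5, 48) + (-27 + W(2))*(-27) = (-47 + 5)/(-63 + 48) + (-27 + (30 - 5*2))*(-27) = -42/(-15) + (-27 + (30 - 10))*(-27) = -1/15*(-42) + (-27 + 20)*(-27) = 14/5 - 7*(-27) = 14/5 + 189 = 959/5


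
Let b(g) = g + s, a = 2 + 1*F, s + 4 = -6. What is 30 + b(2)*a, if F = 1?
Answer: 6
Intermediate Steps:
s = -10 (s = -4 - 6 = -10)
a = 3 (a = 2 + 1*1 = 2 + 1 = 3)
b(g) = -10 + g (b(g) = g - 10 = -10 + g)
30 + b(2)*a = 30 + (-10 + 2)*3 = 30 - 8*3 = 30 - 24 = 6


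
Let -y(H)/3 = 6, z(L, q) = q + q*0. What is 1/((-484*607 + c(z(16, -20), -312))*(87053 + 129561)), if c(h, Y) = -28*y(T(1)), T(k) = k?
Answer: -1/63529420376 ≈ -1.5741e-11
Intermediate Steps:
z(L, q) = q (z(L, q) = q + 0 = q)
y(H) = -18 (y(H) = -3*6 = -18)
c(h, Y) = 504 (c(h, Y) = -28*(-18) = 504)
1/((-484*607 + c(z(16, -20), -312))*(87053 + 129561)) = 1/((-484*607 + 504)*(87053 + 129561)) = 1/((-293788 + 504)*216614) = 1/(-293284*216614) = 1/(-63529420376) = -1/63529420376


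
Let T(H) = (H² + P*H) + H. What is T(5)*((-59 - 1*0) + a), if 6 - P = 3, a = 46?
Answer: -585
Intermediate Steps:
P = 3 (P = 6 - 1*3 = 6 - 3 = 3)
T(H) = H² + 4*H (T(H) = (H² + 3*H) + H = H² + 4*H)
T(5)*((-59 - 1*0) + a) = (5*(4 + 5))*((-59 - 1*0) + 46) = (5*9)*((-59 + 0) + 46) = 45*(-59 + 46) = 45*(-13) = -585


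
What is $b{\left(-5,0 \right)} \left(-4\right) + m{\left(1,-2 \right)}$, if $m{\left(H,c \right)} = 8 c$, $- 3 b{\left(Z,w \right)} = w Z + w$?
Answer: $-16$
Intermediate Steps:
$b{\left(Z,w \right)} = - \frac{w}{3} - \frac{Z w}{3}$ ($b{\left(Z,w \right)} = - \frac{w Z + w}{3} = - \frac{Z w + w}{3} = - \frac{w + Z w}{3} = - \frac{w}{3} - \frac{Z w}{3}$)
$b{\left(-5,0 \right)} \left(-4\right) + m{\left(1,-2 \right)} = \left(- \frac{1}{3}\right) 0 \left(1 - 5\right) \left(-4\right) + 8 \left(-2\right) = \left(- \frac{1}{3}\right) 0 \left(-4\right) \left(-4\right) - 16 = 0 \left(-4\right) - 16 = 0 - 16 = -16$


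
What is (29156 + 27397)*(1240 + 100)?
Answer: 75781020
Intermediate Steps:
(29156 + 27397)*(1240 + 100) = 56553*1340 = 75781020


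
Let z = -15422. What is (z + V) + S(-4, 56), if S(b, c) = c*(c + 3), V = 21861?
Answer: 9743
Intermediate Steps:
S(b, c) = c*(3 + c)
(z + V) + S(-4, 56) = (-15422 + 21861) + 56*(3 + 56) = 6439 + 56*59 = 6439 + 3304 = 9743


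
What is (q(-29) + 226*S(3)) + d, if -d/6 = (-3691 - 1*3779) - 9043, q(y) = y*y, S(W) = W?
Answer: 100597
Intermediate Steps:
q(y) = y**2
d = 99078 (d = -6*((-3691 - 1*3779) - 9043) = -6*((-3691 - 3779) - 9043) = -6*(-7470 - 9043) = -6*(-16513) = 99078)
(q(-29) + 226*S(3)) + d = ((-29)**2 + 226*3) + 99078 = (841 + 678) + 99078 = 1519 + 99078 = 100597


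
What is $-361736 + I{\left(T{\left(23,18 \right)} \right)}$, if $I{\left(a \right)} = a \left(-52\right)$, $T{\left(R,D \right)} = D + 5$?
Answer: $-362932$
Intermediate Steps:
$T{\left(R,D \right)} = 5 + D$
$I{\left(a \right)} = - 52 a$
$-361736 + I{\left(T{\left(23,18 \right)} \right)} = -361736 - 52 \left(5 + 18\right) = -361736 - 1196 = -362932$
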